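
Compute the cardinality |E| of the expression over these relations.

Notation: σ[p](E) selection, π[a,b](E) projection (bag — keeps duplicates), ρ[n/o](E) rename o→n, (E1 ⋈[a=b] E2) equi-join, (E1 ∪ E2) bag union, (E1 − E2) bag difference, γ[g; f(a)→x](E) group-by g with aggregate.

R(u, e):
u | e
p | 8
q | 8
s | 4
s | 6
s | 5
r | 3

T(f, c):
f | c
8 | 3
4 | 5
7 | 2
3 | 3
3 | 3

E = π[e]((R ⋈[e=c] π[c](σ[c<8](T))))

Subexpression sizes:
  R → 6
  T → 5
  σ[c<8](T) → 5
  π[c](σ[c<8](T)) → 5
  (R ⋈[e=c] π[c](σ[c<8](T))) → 4
  π[e]((R ⋈[e=c] π[c](σ[c<8](T)))) → 4

|E| = 4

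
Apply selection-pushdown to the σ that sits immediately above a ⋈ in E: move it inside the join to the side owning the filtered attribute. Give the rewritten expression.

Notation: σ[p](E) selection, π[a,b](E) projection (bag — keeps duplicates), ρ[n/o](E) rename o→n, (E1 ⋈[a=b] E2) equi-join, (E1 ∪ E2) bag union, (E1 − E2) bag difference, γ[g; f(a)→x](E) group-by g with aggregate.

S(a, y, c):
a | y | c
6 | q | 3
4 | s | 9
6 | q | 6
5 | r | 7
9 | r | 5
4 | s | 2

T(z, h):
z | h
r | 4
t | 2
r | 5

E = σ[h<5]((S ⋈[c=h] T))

σ filters on h, owned by the right side.
E' = (S ⋈[c=h] σ[h<5](T))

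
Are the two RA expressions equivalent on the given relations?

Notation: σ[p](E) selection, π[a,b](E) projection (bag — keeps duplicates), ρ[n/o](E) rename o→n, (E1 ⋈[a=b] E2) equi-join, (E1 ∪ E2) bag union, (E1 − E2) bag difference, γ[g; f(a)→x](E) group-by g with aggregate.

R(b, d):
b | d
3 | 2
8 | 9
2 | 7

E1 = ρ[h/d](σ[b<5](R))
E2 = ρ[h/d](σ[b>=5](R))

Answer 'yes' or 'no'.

E1 subexpression sizes:
  R → 3
  σ[b<5](R) → 2
  ρ[h/d](σ[b<5](R)) → 2
E2 subexpression sizes:
  R → 3
  σ[b>=5](R) → 1
  ρ[h/d](σ[b>=5](R)) → 1

E1 result:
b | h
2 | 7
3 | 2
E2 result:
b | h
8 | 9
Witness: (3, 2) appears 1× in E1 but 0× in E2.

no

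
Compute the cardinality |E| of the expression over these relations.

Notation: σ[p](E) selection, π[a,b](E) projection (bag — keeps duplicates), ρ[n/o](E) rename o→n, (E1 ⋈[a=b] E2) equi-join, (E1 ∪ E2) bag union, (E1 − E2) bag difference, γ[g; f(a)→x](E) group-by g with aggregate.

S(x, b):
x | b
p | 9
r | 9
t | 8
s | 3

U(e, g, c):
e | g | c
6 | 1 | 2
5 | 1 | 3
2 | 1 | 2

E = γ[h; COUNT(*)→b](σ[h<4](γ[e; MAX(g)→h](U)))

Stepwise |·|:
  U → 3
  γ[e; MAX(g)→h](U) → 3
  σ[h<4](γ[e; MAX(g)→h](U)) → 3
  γ[h; COUNT(*)→b](σ[h<4](γ[e; MAX(g)→h](U))) → 1

|E| = 1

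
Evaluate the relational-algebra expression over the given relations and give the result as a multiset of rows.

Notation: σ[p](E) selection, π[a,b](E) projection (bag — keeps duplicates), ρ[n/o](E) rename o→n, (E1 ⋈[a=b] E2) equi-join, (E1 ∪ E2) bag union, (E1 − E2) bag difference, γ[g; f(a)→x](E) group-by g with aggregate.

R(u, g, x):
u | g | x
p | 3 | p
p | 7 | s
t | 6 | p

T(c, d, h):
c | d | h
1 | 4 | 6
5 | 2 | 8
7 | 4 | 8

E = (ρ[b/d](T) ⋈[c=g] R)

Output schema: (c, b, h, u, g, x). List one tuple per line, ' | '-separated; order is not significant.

Subexpression sizes:
  T → 3
  ρ[b/d](T) → 3
  R → 3
  (ρ[b/d](T) ⋈[c=g] R) → 1

== RESULT ==
c | b | h | u | g | x
7 | 4 | 8 | p | 7 | s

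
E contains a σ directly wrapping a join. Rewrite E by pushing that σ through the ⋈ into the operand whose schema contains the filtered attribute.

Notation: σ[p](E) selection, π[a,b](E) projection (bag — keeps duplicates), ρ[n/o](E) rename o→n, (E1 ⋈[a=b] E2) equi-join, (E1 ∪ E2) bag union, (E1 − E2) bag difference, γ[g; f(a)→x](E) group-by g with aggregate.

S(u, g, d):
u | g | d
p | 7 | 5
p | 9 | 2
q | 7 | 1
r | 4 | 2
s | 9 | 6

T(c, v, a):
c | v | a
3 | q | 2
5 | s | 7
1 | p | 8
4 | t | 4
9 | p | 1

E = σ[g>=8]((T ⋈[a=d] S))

σ filters on g, owned by the right side.
E' = (T ⋈[a=d] σ[g>=8](S))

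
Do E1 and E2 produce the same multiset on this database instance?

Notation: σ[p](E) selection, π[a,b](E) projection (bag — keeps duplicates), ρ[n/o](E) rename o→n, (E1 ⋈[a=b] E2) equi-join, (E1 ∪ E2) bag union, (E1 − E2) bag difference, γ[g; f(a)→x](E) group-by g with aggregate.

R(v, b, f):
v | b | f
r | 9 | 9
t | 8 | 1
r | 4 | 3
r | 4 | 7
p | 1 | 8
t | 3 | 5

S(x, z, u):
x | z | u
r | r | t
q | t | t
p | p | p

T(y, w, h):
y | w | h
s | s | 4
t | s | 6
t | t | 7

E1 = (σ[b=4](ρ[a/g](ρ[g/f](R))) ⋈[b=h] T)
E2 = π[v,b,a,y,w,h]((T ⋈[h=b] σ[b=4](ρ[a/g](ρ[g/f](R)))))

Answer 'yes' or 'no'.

E1 row counts bottom-up:
  R → 6
  ρ[g/f](R) → 6
  ρ[a/g](ρ[g/f](R)) → 6
  σ[b=4](ρ[a/g](ρ[g/f](R))) → 2
  T → 3
  (σ[b=4](ρ[a/g](ρ[g/f](R))) ⋈[b=h] T) → 2
E2 row counts bottom-up:
  T → 3
  R → 6
  ρ[g/f](R) → 6
  ρ[a/g](ρ[g/f](R)) → 6
  σ[b=4](ρ[a/g](ρ[g/f](R))) → 2
  (T ⋈[h=b] σ[b=4](ρ[a/g](ρ[g/f](R)))) → 2
  π[v,b,a,y,w,h]((T ⋈[h=b] σ[b=4](ρ[a/g](ρ[g/f](R))))) → 2

E1 and E2 produce the same multiset:
v | b | a | y | w | h
r | 4 | 3 | s | s | 4
r | 4 | 7 | s | s | 4

yes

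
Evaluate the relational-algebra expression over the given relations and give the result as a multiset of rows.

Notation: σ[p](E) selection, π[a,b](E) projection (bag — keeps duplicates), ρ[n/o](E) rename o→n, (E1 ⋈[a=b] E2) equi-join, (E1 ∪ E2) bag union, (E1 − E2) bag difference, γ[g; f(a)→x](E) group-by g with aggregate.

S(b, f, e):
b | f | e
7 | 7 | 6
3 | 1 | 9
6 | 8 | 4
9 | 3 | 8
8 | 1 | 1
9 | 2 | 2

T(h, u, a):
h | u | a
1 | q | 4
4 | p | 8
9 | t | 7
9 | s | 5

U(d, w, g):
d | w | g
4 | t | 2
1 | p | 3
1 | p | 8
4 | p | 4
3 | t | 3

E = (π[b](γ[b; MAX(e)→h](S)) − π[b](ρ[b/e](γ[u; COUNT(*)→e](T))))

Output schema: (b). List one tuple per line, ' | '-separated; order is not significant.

Row counts bottom-up:
  S → 6
  γ[b; MAX(e)→h](S) → 5
  π[b](γ[b; MAX(e)→h](S)) → 5
  T → 4
  γ[u; COUNT(*)→e](T) → 4
  ρ[b/e](γ[u; COUNT(*)→e](T)) → 4
  π[b](ρ[b/e](γ[u; COUNT(*)→e](T))) → 4
  (π[b](γ[b; MAX(e)→h](S)) − π[b](ρ[b/e](γ[u; COUNT(*)→e](T)))) → 5

== RESULT ==
b
3
6
7
8
9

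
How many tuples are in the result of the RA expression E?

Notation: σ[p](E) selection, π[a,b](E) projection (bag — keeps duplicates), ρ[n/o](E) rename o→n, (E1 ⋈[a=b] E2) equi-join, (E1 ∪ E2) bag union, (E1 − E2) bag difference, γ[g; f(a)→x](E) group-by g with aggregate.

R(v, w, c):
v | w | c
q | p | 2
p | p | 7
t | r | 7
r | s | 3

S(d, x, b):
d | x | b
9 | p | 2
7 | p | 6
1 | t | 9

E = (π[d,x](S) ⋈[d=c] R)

Row counts bottom-up:
  S → 3
  π[d,x](S) → 3
  R → 4
  (π[d,x](S) ⋈[d=c] R) → 2

|E| = 2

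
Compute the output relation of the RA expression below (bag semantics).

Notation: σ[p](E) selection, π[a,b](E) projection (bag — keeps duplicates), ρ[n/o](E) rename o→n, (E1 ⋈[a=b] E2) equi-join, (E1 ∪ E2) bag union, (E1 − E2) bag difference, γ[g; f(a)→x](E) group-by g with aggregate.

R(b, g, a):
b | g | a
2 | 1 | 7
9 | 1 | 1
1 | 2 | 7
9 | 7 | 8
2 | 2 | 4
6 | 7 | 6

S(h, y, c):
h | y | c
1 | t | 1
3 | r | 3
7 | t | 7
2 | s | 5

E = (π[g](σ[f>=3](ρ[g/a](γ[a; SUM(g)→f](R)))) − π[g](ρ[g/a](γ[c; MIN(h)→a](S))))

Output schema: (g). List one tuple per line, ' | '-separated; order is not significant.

Per-node cardinality:
  R → 6
  γ[a; SUM(g)→f](R) → 5
  ρ[g/a](γ[a; SUM(g)→f](R)) → 5
  σ[f>=3](ρ[g/a](γ[a; SUM(g)→f](R))) → 3
  π[g](σ[f>=3](ρ[g/a](γ[a; SUM(g)→f](R)))) → 3
  S → 4
  γ[c; MIN(h)→a](S) → 4
  ρ[g/a](γ[c; MIN(h)→a](S)) → 4
  π[g](ρ[g/a](γ[c; MIN(h)→a](S))) → 4
  (π[g](σ[f>=3](ρ[g/a](γ[a; SUM(g)→f](R)))) − π[g](ρ[g/a](γ[c; MIN(h)→a](S)))) → 2

== RESULT ==
g
6
8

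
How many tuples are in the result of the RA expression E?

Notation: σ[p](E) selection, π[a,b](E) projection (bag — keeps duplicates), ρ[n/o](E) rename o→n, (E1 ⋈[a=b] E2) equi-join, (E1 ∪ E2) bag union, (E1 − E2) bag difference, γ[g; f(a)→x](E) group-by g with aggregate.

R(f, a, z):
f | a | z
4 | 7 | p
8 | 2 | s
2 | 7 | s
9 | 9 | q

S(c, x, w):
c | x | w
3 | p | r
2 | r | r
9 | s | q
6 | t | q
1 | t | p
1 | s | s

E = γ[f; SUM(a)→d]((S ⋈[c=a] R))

Row counts bottom-up:
  S → 6
  R → 4
  (S ⋈[c=a] R) → 2
  γ[f; SUM(a)→d]((S ⋈[c=a] R)) → 2

|E| = 2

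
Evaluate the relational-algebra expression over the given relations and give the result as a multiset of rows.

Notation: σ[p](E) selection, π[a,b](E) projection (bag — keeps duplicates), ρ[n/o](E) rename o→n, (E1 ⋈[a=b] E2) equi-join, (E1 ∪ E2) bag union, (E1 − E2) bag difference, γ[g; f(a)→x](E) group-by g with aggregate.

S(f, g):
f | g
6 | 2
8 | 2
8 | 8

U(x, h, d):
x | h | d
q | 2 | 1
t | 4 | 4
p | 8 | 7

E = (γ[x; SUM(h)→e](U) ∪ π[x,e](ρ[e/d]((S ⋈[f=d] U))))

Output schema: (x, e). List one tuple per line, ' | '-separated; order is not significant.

Row counts bottom-up:
  U → 3
  γ[x; SUM(h)→e](U) → 3
  S → 3
  U → 3
  (S ⋈[f=d] U) → 0
  ρ[e/d]((S ⋈[f=d] U)) → 0
  π[x,e](ρ[e/d]((S ⋈[f=d] U))) → 0
  (γ[x; SUM(h)→e](U) ∪ π[x,e](ρ[e/d]((S ⋈[f=d] U)))) → 3

== RESULT ==
x | e
p | 8
q | 2
t | 4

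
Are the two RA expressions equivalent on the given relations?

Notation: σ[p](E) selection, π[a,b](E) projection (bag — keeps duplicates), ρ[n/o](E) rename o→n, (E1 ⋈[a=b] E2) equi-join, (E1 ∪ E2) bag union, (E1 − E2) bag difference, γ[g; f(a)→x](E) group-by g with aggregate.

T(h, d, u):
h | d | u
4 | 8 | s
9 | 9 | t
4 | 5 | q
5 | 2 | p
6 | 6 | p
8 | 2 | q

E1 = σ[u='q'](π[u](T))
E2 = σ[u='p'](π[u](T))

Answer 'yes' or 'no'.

E1 per-node cardinality:
  T → 6
  π[u](T) → 6
  σ[u='q'](π[u](T)) → 2
E2 per-node cardinality:
  T → 6
  π[u](T) → 6
  σ[u='p'](π[u](T)) → 2

E1 result:
u
q
q
E2 result:
u
p
p
Witness: ('p',) appears 0× in E1 but 2× in E2.

no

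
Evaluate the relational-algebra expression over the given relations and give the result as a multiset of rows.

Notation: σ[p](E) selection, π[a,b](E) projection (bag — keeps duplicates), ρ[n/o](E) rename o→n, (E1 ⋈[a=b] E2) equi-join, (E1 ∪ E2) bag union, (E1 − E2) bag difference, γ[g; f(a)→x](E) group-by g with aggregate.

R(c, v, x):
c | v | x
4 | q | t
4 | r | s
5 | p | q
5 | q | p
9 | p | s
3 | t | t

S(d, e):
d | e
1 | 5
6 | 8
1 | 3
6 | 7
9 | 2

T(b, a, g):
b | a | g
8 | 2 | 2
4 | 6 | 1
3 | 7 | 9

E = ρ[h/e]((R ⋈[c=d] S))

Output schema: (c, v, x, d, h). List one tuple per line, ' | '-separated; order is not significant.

Stepwise |·|:
  R → 6
  S → 5
  (R ⋈[c=d] S) → 1
  ρ[h/e]((R ⋈[c=d] S)) → 1

== RESULT ==
c | v | x | d | h
9 | p | s | 9 | 2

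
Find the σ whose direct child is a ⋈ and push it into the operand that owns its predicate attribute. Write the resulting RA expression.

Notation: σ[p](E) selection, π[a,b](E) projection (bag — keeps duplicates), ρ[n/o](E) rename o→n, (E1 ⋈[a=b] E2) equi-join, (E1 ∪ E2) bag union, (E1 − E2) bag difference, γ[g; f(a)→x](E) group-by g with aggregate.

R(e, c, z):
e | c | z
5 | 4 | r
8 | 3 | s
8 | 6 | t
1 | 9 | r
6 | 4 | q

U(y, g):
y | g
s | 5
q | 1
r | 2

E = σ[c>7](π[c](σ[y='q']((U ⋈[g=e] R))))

σ filters on y, owned by the left side.
E' = σ[c>7](π[c]((σ[y='q'](U) ⋈[g=e] R)))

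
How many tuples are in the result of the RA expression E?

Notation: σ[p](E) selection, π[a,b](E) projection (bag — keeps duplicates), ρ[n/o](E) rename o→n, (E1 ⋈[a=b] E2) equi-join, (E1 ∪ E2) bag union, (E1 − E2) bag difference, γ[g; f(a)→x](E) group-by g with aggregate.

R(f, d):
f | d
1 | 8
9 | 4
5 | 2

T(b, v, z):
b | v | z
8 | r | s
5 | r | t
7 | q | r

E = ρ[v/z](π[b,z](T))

Subexpression sizes:
  T → 3
  π[b,z](T) → 3
  ρ[v/z](π[b,z](T)) → 3

|E| = 3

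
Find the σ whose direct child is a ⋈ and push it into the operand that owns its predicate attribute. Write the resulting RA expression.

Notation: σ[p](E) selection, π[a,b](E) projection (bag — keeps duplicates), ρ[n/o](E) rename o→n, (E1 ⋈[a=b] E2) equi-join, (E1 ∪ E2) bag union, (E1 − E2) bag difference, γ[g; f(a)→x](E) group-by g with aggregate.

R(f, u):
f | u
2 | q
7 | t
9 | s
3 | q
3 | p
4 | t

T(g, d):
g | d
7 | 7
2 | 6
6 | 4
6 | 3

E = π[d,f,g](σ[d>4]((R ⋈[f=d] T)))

σ filters on d, owned by the right side.
E' = π[d,f,g]((R ⋈[f=d] σ[d>4](T)))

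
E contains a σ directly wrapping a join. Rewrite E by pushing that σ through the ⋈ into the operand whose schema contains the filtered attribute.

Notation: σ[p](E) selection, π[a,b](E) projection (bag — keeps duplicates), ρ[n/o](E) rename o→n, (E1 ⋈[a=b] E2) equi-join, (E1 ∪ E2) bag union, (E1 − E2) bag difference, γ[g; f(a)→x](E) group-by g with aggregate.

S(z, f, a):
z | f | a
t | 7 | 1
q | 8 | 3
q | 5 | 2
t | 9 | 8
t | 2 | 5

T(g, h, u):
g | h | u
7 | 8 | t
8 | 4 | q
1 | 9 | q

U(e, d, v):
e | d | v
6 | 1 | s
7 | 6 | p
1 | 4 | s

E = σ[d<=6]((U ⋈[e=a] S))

σ filters on d, owned by the left side.
E' = (σ[d<=6](U) ⋈[e=a] S)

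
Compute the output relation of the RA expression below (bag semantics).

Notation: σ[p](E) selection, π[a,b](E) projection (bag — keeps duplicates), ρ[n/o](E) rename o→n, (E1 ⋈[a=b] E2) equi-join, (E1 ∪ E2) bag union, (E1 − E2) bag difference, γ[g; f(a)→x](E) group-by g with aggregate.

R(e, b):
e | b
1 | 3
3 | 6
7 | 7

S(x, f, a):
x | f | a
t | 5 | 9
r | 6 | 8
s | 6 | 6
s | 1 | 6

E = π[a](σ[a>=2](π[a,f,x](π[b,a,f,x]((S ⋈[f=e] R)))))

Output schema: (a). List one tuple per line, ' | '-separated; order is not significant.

Per-node cardinality:
  S → 4
  R → 3
  (S ⋈[f=e] R) → 1
  π[b,a,f,x]((S ⋈[f=e] R)) → 1
  π[a,f,x](π[b,a,f,x]((S ⋈[f=e] R))) → 1
  σ[a>=2](π[a,f,x](π[b,a,f,x]((S ⋈[f=e] R)))) → 1
  π[a](σ[a>=2](π[a,f,x](π[b,a,f,x]((S ⋈[f=e] R))))) → 1

== RESULT ==
a
6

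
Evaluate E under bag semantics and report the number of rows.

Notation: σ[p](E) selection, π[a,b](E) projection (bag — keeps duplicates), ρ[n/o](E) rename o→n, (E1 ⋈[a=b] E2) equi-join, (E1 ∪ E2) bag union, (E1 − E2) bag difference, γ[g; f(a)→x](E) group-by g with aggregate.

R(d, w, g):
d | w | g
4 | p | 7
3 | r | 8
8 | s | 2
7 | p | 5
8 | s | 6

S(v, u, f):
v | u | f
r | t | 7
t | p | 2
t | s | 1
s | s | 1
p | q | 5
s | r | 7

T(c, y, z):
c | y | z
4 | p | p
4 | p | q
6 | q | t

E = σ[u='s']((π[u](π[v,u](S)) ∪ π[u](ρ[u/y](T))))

Subexpression sizes:
  S → 6
  π[v,u](S) → 6
  π[u](π[v,u](S)) → 6
  T → 3
  ρ[u/y](T) → 3
  π[u](ρ[u/y](T)) → 3
  (π[u](π[v,u](S)) ∪ π[u](ρ[u/y](T))) → 9
  σ[u='s']((π[u](π[v,u](S)) ∪ π[u](ρ[u/y](T)))) → 2

|E| = 2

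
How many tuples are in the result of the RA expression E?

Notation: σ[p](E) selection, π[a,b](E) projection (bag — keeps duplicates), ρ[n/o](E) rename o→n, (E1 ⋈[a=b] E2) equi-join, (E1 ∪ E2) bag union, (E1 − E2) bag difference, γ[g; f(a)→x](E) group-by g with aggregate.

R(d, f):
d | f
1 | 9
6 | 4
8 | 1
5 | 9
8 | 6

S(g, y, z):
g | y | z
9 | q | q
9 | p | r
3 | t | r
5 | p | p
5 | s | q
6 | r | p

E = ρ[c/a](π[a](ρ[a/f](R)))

Per-node cardinality:
  R → 5
  ρ[a/f](R) → 5
  π[a](ρ[a/f](R)) → 5
  ρ[c/a](π[a](ρ[a/f](R))) → 5

|E| = 5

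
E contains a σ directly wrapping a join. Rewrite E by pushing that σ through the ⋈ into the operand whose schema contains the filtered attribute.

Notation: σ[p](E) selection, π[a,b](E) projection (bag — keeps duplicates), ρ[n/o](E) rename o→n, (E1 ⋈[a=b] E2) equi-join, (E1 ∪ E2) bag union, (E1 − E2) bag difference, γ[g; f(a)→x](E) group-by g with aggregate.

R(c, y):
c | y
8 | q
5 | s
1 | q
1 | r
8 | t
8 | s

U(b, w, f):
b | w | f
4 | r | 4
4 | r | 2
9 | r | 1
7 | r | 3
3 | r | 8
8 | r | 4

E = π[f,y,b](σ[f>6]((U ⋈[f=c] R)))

σ filters on f, owned by the left side.
E' = π[f,y,b]((σ[f>6](U) ⋈[f=c] R))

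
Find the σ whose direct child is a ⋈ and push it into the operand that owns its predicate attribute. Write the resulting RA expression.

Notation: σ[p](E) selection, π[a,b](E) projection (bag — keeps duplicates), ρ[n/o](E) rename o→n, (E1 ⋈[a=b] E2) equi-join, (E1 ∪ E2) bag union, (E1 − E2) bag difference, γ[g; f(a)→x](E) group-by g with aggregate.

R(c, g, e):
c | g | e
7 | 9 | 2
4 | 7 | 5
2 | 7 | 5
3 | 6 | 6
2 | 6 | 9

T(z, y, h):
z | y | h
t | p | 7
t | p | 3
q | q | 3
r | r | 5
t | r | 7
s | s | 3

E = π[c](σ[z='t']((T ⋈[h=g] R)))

σ filters on z, owned by the left side.
E' = π[c]((σ[z='t'](T) ⋈[h=g] R))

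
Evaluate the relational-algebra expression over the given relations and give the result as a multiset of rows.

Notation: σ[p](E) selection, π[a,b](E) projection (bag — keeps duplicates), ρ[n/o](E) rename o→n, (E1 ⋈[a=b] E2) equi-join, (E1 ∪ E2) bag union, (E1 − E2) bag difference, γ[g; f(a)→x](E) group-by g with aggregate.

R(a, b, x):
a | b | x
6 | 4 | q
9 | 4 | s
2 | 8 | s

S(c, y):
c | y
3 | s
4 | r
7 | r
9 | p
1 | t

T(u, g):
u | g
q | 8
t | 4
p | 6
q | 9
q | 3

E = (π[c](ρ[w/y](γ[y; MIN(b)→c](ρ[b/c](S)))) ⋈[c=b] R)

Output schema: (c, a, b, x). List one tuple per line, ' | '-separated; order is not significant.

Stepwise |·|:
  S → 5
  ρ[b/c](S) → 5
  γ[y; MIN(b)→c](ρ[b/c](S)) → 4
  ρ[w/y](γ[y; MIN(b)→c](ρ[b/c](S))) → 4
  π[c](ρ[w/y](γ[y; MIN(b)→c](ρ[b/c](S)))) → 4
  R → 3
  (π[c](ρ[w/y](γ[y; MIN(b)→c](ρ[b/c](S)))) ⋈[c=b] R) → 2

== RESULT ==
c | a | b | x
4 | 6 | 4 | q
4 | 9 | 4 | s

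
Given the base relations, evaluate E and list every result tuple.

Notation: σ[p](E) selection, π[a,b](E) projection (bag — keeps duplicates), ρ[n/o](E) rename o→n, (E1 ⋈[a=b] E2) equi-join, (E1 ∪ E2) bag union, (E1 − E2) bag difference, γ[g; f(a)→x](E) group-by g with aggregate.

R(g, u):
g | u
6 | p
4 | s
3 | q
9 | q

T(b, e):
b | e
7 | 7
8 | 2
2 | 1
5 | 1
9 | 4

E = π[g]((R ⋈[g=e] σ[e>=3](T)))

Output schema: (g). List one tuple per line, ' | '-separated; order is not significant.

Stepwise |·|:
  R → 4
  T → 5
  σ[e>=3](T) → 2
  (R ⋈[g=e] σ[e>=3](T)) → 1
  π[g]((R ⋈[g=e] σ[e>=3](T))) → 1

== RESULT ==
g
4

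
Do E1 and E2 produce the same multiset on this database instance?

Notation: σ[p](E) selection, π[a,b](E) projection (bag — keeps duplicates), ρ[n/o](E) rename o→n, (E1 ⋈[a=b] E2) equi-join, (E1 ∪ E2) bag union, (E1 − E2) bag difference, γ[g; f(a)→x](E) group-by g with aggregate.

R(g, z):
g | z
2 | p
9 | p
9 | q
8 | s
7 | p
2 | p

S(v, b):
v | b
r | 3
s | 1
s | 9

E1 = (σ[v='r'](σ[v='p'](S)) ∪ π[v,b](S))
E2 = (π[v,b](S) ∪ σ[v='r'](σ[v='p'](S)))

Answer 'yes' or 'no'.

E1 stepwise |·|:
  S → 3
  σ[v='p'](S) → 0
  σ[v='r'](σ[v='p'](S)) → 0
  S → 3
  π[v,b](S) → 3
  (σ[v='r'](σ[v='p'](S)) ∪ π[v,b](S)) → 3
E2 stepwise |·|:
  S → 3
  π[v,b](S) → 3
  S → 3
  σ[v='p'](S) → 0
  σ[v='r'](σ[v='p'](S)) → 0
  (π[v,b](S) ∪ σ[v='r'](σ[v='p'](S))) → 3

E1 and E2 produce the same multiset:
v | b
r | 3
s | 1
s | 9

yes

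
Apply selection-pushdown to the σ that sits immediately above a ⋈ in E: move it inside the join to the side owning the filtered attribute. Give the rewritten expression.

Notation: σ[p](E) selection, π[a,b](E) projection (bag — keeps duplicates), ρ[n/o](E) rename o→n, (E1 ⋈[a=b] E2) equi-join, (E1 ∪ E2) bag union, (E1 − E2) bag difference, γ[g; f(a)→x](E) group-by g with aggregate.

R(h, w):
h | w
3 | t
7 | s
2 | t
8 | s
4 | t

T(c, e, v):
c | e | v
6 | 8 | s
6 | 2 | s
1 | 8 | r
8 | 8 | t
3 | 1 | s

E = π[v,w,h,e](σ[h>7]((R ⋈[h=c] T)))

σ filters on h, owned by the left side.
E' = π[v,w,h,e]((σ[h>7](R) ⋈[h=c] T))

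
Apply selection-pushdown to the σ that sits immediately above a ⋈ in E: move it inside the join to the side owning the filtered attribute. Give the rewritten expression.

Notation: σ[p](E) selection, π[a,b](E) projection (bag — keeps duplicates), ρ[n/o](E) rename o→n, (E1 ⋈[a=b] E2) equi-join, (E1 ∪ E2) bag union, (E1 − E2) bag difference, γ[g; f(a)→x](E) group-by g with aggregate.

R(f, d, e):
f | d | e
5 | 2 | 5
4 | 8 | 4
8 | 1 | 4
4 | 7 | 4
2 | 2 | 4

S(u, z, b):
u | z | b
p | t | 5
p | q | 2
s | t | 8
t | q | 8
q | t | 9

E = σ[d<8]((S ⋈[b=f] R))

σ filters on d, owned by the right side.
E' = (S ⋈[b=f] σ[d<8](R))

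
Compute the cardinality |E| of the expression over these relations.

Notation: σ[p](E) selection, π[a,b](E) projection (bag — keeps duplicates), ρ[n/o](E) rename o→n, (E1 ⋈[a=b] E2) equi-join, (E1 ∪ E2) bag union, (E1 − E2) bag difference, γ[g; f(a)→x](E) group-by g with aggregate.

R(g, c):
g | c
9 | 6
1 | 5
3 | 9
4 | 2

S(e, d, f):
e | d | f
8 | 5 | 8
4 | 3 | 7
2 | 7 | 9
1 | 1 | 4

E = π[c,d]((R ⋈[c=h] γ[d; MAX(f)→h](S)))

Per-node cardinality:
  R → 4
  S → 4
  γ[d; MAX(f)→h](S) → 4
  (R ⋈[c=h] γ[d; MAX(f)→h](S)) → 1
  π[c,d]((R ⋈[c=h] γ[d; MAX(f)→h](S))) → 1

|E| = 1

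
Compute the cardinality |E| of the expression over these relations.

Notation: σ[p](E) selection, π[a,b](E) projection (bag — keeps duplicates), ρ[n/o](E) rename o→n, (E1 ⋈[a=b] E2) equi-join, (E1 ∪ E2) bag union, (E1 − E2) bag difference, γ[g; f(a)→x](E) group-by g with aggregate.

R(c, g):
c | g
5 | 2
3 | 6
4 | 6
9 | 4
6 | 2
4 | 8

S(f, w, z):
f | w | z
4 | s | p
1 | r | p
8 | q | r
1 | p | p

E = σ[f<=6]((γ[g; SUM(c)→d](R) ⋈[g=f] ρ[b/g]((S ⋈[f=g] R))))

Per-node cardinality:
  R → 6
  γ[g; SUM(c)→d](R) → 4
  S → 4
  R → 6
  (S ⋈[f=g] R) → 2
  ρ[b/g]((S ⋈[f=g] R)) → 2
  (γ[g; SUM(c)→d](R) ⋈[g=f] ρ[b/g]((S ⋈[f=g] R))) → 2
  σ[f<=6]((γ[g; SUM(c)→d](R) ⋈[g=f] ρ[b/g]((S ⋈[f=g] R)))) → 1

|E| = 1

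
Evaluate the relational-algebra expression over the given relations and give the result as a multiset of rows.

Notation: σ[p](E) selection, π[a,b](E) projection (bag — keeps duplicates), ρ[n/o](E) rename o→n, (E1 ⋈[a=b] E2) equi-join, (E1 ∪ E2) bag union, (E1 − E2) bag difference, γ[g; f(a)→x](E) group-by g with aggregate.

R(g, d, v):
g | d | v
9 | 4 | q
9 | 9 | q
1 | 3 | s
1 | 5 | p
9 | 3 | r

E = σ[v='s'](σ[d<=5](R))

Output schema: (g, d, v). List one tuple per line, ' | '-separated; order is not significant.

Subexpression sizes:
  R → 5
  σ[d<=5](R) → 4
  σ[v='s'](σ[d<=5](R)) → 1

== RESULT ==
g | d | v
1 | 3 | s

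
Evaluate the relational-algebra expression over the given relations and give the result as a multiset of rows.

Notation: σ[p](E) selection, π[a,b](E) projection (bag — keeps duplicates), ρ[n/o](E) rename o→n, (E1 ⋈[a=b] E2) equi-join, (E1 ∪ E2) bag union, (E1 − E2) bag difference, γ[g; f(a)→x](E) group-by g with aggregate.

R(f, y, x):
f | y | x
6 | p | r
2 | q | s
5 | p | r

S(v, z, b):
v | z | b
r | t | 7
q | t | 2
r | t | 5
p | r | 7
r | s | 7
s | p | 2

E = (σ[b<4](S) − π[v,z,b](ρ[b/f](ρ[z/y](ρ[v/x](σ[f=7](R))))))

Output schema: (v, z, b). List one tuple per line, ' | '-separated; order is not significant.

Subexpression sizes:
  S → 6
  σ[b<4](S) → 2
  R → 3
  σ[f=7](R) → 0
  ρ[v/x](σ[f=7](R)) → 0
  ρ[z/y](ρ[v/x](σ[f=7](R))) → 0
  ρ[b/f](ρ[z/y](ρ[v/x](σ[f=7](R)))) → 0
  π[v,z,b](ρ[b/f](ρ[z/y](ρ[v/x](σ[f=7](R))))) → 0
  (σ[b<4](S) − π[v,z,b](ρ[b/f](ρ[z/y](ρ[v/x](σ[f=7](R)))))) → 2

== RESULT ==
v | z | b
q | t | 2
s | p | 2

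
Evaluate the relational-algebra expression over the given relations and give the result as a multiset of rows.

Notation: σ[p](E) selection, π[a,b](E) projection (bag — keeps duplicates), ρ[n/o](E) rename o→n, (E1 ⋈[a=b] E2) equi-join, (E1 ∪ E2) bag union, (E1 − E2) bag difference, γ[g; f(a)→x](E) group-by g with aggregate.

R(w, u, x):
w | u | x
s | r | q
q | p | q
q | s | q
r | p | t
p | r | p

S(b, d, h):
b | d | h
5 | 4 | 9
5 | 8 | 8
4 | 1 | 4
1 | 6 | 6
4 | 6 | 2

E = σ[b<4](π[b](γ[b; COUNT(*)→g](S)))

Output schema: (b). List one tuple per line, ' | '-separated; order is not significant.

Row counts bottom-up:
  S → 5
  γ[b; COUNT(*)→g](S) → 3
  π[b](γ[b; COUNT(*)→g](S)) → 3
  σ[b<4](π[b](γ[b; COUNT(*)→g](S))) → 1

== RESULT ==
b
1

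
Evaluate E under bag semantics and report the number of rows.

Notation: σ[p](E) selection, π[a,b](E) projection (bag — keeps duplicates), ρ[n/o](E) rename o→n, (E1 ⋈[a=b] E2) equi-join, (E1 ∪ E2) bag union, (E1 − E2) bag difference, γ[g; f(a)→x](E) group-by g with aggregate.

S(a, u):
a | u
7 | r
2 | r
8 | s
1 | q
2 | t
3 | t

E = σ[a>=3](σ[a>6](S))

Subexpression sizes:
  S → 6
  σ[a>6](S) → 2
  σ[a>=3](σ[a>6](S)) → 2

|E| = 2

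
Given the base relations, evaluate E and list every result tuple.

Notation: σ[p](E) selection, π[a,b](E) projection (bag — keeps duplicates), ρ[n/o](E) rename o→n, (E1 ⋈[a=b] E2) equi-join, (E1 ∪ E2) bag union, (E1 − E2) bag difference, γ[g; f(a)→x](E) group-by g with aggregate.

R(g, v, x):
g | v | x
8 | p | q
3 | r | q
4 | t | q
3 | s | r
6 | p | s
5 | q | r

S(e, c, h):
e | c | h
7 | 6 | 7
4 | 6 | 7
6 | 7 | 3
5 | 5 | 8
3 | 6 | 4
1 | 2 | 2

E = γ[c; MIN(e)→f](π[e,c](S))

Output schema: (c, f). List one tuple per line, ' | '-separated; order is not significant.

Row counts bottom-up:
  S → 6
  π[e,c](S) → 6
  γ[c; MIN(e)→f](π[e,c](S)) → 4

== RESULT ==
c | f
2 | 1
5 | 5
6 | 3
7 | 6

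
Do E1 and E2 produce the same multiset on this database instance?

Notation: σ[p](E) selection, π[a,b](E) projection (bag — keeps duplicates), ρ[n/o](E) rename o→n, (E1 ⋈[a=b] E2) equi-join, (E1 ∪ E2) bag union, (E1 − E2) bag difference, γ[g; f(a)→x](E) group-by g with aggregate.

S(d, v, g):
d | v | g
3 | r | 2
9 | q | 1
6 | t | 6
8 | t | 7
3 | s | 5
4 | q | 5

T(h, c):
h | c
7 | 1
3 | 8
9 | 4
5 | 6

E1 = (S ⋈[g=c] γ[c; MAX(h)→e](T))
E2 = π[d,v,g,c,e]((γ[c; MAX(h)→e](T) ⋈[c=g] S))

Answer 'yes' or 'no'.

E1 stepwise |·|:
  S → 6
  T → 4
  γ[c; MAX(h)→e](T) → 4
  (S ⋈[g=c] γ[c; MAX(h)→e](T)) → 2
E2 stepwise |·|:
  T → 4
  γ[c; MAX(h)→e](T) → 4
  S → 6
  (γ[c; MAX(h)→e](T) ⋈[c=g] S) → 2
  π[d,v,g,c,e]((γ[c; MAX(h)→e](T) ⋈[c=g] S)) → 2

E1 and E2 produce the same multiset:
d | v | g | c | e
6 | t | 6 | 6 | 5
9 | q | 1 | 1 | 7

yes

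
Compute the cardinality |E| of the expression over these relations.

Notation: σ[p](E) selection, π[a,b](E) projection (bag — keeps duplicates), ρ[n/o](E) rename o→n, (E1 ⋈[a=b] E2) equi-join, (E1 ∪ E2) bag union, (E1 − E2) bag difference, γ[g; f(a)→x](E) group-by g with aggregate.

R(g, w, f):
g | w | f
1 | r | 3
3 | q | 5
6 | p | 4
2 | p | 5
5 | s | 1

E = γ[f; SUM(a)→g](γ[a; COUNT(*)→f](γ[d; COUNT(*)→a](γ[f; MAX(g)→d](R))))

Row counts bottom-up:
  R → 5
  γ[f; MAX(g)→d](R) → 4
  γ[d; COUNT(*)→a](γ[f; MAX(g)→d](R)) → 4
  γ[a; COUNT(*)→f](γ[d; COUNT(*)→a](γ[f; MAX(g)→d](R))) → 1
  γ[f; SUM(a)→g](γ[a; COUNT(*)→f](γ[d; COUNT(*)→a](γ[f; MAX(g)→d](R)))) → 1

|E| = 1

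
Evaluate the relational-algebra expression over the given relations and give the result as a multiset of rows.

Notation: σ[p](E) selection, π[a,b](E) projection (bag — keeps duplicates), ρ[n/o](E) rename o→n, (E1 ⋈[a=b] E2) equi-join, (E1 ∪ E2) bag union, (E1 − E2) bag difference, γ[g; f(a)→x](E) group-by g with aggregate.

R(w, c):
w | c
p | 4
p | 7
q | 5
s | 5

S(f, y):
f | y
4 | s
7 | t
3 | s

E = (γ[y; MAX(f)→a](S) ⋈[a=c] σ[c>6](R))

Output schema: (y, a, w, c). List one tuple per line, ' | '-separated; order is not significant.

Subexpression sizes:
  S → 3
  γ[y; MAX(f)→a](S) → 2
  R → 4
  σ[c>6](R) → 1
  (γ[y; MAX(f)→a](S) ⋈[a=c] σ[c>6](R)) → 1

== RESULT ==
y | a | w | c
t | 7 | p | 7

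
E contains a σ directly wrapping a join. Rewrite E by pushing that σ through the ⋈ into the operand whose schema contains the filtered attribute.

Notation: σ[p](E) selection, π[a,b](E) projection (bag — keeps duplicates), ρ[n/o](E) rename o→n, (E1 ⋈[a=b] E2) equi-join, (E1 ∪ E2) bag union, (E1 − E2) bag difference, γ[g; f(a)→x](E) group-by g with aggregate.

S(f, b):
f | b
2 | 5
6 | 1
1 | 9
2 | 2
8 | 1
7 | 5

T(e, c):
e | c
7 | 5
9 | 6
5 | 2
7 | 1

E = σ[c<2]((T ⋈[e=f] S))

σ filters on c, owned by the left side.
E' = (σ[c<2](T) ⋈[e=f] S)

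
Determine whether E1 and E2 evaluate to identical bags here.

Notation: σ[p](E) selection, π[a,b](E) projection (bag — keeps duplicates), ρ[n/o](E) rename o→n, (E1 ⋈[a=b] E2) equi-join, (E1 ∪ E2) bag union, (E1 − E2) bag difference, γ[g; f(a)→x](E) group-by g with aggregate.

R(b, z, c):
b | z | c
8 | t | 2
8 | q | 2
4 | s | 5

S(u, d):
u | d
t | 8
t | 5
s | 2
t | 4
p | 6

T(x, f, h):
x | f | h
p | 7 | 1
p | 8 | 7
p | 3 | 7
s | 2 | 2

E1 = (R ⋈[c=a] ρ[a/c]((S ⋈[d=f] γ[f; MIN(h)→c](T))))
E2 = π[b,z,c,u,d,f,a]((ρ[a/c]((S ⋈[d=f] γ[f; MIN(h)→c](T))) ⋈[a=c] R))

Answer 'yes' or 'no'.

E1 row counts bottom-up:
  R → 3
  S → 5
  T → 4
  γ[f; MIN(h)→c](T) → 4
  (S ⋈[d=f] γ[f; MIN(h)→c](T)) → 2
  ρ[a/c]((S ⋈[d=f] γ[f; MIN(h)→c](T))) → 2
  (R ⋈[c=a] ρ[a/c]((S ⋈[d=f] γ[f; MIN(h)→c](T)))) → 2
E2 row counts bottom-up:
  S → 5
  T → 4
  γ[f; MIN(h)→c](T) → 4
  (S ⋈[d=f] γ[f; MIN(h)→c](T)) → 2
  ρ[a/c]((S ⋈[d=f] γ[f; MIN(h)→c](T))) → 2
  R → 3
  (ρ[a/c]((S ⋈[d=f] γ[f; MIN(h)→c](T))) ⋈[a=c] R) → 2
  π[b,z,c,u,d,f,a]((ρ[a/c]((S ⋈[d=f] γ[f; MIN(h)→c](T))) ⋈[a=c] R)) → 2

E1 and E2 produce the same multiset:
b | z | c | u | d | f | a
8 | q | 2 | s | 2 | 2 | 2
8 | t | 2 | s | 2 | 2 | 2

yes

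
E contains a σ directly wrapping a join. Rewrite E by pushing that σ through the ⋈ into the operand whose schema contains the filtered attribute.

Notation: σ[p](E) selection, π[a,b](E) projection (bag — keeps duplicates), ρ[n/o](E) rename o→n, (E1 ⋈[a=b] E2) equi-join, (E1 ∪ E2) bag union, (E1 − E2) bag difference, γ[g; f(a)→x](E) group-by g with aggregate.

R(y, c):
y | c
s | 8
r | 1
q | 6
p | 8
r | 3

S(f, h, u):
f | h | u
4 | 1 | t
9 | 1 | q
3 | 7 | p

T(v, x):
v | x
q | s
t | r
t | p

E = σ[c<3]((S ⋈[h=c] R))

σ filters on c, owned by the right side.
E' = (S ⋈[h=c] σ[c<3](R))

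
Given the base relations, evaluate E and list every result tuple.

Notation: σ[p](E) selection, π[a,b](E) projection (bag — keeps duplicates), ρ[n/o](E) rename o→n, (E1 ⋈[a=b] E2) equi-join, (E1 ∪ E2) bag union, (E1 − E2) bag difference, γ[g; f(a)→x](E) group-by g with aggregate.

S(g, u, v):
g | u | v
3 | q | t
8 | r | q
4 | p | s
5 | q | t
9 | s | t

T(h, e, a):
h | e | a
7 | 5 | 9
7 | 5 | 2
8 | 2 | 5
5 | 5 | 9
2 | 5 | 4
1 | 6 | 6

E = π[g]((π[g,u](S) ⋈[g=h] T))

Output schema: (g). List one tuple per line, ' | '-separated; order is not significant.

Per-node cardinality:
  S → 5
  π[g,u](S) → 5
  T → 6
  (π[g,u](S) ⋈[g=h] T) → 2
  π[g]((π[g,u](S) ⋈[g=h] T)) → 2

== RESULT ==
g
5
8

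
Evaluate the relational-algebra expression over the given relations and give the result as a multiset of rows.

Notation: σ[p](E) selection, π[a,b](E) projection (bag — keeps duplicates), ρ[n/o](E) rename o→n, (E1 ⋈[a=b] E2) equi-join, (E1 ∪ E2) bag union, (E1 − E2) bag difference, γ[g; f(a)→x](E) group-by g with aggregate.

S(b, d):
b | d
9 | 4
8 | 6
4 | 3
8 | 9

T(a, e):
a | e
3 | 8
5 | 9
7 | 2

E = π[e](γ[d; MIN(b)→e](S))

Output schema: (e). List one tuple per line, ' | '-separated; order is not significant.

Subexpression sizes:
  S → 4
  γ[d; MIN(b)→e](S) → 4
  π[e](γ[d; MIN(b)→e](S)) → 4

== RESULT ==
e
4
8
8
9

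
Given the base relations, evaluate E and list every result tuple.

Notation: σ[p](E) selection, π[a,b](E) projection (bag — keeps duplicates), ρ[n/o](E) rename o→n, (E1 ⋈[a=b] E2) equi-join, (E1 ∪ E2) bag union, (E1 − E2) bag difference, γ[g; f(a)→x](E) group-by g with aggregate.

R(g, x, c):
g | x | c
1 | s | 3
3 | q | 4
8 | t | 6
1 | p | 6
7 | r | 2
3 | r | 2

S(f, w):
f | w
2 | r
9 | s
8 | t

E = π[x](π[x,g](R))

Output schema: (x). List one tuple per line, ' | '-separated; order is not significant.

Per-node cardinality:
  R → 6
  π[x,g](R) → 6
  π[x](π[x,g](R)) → 6

== RESULT ==
x
p
q
r
r
s
t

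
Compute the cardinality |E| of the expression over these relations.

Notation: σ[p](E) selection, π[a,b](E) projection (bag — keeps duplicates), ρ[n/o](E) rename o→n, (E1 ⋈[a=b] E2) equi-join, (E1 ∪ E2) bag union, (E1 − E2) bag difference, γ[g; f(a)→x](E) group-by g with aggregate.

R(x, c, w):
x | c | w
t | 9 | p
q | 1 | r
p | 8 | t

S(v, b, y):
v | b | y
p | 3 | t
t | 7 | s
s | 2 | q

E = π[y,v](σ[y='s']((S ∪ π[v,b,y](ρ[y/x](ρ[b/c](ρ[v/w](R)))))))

Subexpression sizes:
  S → 3
  R → 3
  ρ[v/w](R) → 3
  ρ[b/c](ρ[v/w](R)) → 3
  ρ[y/x](ρ[b/c](ρ[v/w](R))) → 3
  π[v,b,y](ρ[y/x](ρ[b/c](ρ[v/w](R)))) → 3
  (S ∪ π[v,b,y](ρ[y/x](ρ[b/c](ρ[v/w](R))))) → 6
  σ[y='s']((S ∪ π[v,b,y](ρ[y/x](ρ[b/c](ρ[v/w](R)))))) → 1
  π[y,v](σ[y='s']((S ∪ π[v,b,y](ρ[y/x](ρ[b/c](ρ[v/w](R))))))) → 1

|E| = 1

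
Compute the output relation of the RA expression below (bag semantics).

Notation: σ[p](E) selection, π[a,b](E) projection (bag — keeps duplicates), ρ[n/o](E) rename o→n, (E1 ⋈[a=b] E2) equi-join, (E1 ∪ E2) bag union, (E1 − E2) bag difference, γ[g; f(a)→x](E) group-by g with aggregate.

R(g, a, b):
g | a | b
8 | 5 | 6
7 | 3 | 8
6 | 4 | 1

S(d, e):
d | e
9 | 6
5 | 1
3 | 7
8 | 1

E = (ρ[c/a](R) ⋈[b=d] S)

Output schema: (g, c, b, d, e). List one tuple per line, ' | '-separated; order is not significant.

Subexpression sizes:
  R → 3
  ρ[c/a](R) → 3
  S → 4
  (ρ[c/a](R) ⋈[b=d] S) → 1

== RESULT ==
g | c | b | d | e
7 | 3 | 8 | 8 | 1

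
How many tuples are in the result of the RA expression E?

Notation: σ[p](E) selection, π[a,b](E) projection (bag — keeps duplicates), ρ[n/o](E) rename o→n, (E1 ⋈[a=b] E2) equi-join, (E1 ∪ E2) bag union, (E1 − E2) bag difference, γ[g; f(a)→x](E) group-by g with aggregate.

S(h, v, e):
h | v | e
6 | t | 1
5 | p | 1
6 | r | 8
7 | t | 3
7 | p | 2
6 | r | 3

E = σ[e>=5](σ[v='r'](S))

Row counts bottom-up:
  S → 6
  σ[v='r'](S) → 2
  σ[e>=5](σ[v='r'](S)) → 1

|E| = 1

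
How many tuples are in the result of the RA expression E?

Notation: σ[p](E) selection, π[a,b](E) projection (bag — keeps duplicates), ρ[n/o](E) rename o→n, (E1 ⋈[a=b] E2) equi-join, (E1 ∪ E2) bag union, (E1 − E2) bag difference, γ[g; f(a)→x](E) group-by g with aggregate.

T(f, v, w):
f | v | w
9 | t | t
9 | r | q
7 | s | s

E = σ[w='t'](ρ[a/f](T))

Per-node cardinality:
  T → 3
  ρ[a/f](T) → 3
  σ[w='t'](ρ[a/f](T)) → 1

|E| = 1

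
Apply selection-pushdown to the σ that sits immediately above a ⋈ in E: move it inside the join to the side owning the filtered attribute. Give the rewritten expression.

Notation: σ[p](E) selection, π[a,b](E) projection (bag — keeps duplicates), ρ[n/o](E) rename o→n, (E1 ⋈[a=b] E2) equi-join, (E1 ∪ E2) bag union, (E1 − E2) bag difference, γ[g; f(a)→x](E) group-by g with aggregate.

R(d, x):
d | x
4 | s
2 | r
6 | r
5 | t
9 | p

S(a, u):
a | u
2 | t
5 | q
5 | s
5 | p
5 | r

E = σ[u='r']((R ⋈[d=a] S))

σ filters on u, owned by the right side.
E' = (R ⋈[d=a] σ[u='r'](S))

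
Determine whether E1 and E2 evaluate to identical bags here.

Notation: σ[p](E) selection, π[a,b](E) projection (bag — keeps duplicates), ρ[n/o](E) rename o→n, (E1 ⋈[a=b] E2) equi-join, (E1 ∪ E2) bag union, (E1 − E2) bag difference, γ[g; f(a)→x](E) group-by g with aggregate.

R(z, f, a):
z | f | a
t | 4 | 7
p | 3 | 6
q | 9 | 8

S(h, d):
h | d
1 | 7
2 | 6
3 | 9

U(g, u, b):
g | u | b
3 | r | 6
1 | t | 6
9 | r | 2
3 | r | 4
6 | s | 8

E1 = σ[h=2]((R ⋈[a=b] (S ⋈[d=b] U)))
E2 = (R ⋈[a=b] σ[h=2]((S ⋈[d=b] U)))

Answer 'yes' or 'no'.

E1 per-node cardinality:
  R → 3
  S → 3
  U → 5
  (S ⋈[d=b] U) → 2
  (R ⋈[a=b] (S ⋈[d=b] U)) → 2
  σ[h=2]((R ⋈[a=b] (S ⋈[d=b] U))) → 2
E2 per-node cardinality:
  R → 3
  S → 3
  U → 5
  (S ⋈[d=b] U) → 2
  σ[h=2]((S ⋈[d=b] U)) → 2
  (R ⋈[a=b] σ[h=2]((S ⋈[d=b] U))) → 2

E1 and E2 produce the same multiset:
z | f | a | h | d | g | u | b
p | 3 | 6 | 2 | 6 | 1 | t | 6
p | 3 | 6 | 2 | 6 | 3 | r | 6

yes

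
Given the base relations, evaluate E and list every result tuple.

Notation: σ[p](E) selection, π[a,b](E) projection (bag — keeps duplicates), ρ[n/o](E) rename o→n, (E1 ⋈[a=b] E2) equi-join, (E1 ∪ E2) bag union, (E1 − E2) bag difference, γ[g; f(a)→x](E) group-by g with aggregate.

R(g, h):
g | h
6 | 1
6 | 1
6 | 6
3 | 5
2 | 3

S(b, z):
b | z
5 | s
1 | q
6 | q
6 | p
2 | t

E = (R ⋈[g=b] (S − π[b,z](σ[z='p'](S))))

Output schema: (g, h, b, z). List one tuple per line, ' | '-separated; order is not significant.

Subexpression sizes:
  R → 5
  S → 5
  S → 5
  σ[z='p'](S) → 1
  π[b,z](σ[z='p'](S)) → 1
  (S − π[b,z](σ[z='p'](S))) → 4
  (R ⋈[g=b] (S − π[b,z](σ[z='p'](S)))) → 4

== RESULT ==
g | h | b | z
2 | 3 | 2 | t
6 | 1 | 6 | q
6 | 1 | 6 | q
6 | 6 | 6 | q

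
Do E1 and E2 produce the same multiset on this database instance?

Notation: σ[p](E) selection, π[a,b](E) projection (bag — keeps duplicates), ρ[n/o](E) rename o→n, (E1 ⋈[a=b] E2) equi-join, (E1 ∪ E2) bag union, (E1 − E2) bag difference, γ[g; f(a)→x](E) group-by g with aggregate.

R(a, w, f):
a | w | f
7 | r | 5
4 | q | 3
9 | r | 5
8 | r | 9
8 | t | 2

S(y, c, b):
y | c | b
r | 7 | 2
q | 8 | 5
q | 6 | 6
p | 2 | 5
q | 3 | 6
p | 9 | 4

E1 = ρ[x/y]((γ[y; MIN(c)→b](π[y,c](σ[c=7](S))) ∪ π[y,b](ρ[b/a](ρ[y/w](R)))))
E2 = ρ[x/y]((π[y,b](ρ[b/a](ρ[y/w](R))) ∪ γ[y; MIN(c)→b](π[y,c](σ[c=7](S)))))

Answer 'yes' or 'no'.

E1 row counts bottom-up:
  S → 6
  σ[c=7](S) → 1
  π[y,c](σ[c=7](S)) → 1
  γ[y; MIN(c)→b](π[y,c](σ[c=7](S))) → 1
  R → 5
  ρ[y/w](R) → 5
  ρ[b/a](ρ[y/w](R)) → 5
  π[y,b](ρ[b/a](ρ[y/w](R))) → 5
  (γ[y; MIN(c)→b](π[y,c](σ[c=7](S))) ∪ π[y,b](ρ[b/a](ρ[y/w](R)))) → 6
  ρ[x/y]((γ[y; MIN(c)→b](π[y,c](σ[c=7](S))) ∪ π[y,b](ρ[b/a](ρ[y/w](R))))) → 6
E2 row counts bottom-up:
  R → 5
  ρ[y/w](R) → 5
  ρ[b/a](ρ[y/w](R)) → 5
  π[y,b](ρ[b/a](ρ[y/w](R))) → 5
  S → 6
  σ[c=7](S) → 1
  π[y,c](σ[c=7](S)) → 1
  γ[y; MIN(c)→b](π[y,c](σ[c=7](S))) → 1
  (π[y,b](ρ[b/a](ρ[y/w](R))) ∪ γ[y; MIN(c)→b](π[y,c](σ[c=7](S)))) → 6
  ρ[x/y]((π[y,b](ρ[b/a](ρ[y/w](R))) ∪ γ[y; MIN(c)→b](π[y,c](σ[c=7](S))))) → 6

E1 and E2 produce the same multiset:
x | b
q | 4
r | 7
r | 7
r | 8
r | 9
t | 8

yes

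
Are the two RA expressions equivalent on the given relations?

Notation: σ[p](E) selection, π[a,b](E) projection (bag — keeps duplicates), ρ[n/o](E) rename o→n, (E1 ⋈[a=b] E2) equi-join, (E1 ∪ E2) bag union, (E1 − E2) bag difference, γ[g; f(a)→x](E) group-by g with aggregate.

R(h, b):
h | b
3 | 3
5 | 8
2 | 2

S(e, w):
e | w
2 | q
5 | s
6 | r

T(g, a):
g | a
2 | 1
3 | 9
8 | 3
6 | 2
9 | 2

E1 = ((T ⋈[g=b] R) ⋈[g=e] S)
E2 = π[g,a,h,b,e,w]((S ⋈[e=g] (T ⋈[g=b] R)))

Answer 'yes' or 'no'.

E1 row counts bottom-up:
  T → 5
  R → 3
  (T ⋈[g=b] R) → 3
  S → 3
  ((T ⋈[g=b] R) ⋈[g=e] S) → 1
E2 row counts bottom-up:
  S → 3
  T → 5
  R → 3
  (T ⋈[g=b] R) → 3
  (S ⋈[e=g] (T ⋈[g=b] R)) → 1
  π[g,a,h,b,e,w]((S ⋈[e=g] (T ⋈[g=b] R))) → 1

E1 and E2 produce the same multiset:
g | a | h | b | e | w
2 | 1 | 2 | 2 | 2 | q

yes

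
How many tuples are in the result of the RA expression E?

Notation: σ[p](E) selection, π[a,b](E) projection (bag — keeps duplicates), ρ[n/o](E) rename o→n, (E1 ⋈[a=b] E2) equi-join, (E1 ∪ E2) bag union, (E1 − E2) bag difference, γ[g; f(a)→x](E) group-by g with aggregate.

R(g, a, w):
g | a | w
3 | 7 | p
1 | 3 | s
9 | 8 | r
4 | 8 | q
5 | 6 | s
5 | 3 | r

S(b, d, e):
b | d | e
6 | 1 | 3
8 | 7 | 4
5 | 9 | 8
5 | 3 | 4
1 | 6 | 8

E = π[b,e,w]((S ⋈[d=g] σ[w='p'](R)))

Stepwise |·|:
  S → 5
  R → 6
  σ[w='p'](R) → 1
  (S ⋈[d=g] σ[w='p'](R)) → 1
  π[b,e,w]((S ⋈[d=g] σ[w='p'](R))) → 1

|E| = 1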